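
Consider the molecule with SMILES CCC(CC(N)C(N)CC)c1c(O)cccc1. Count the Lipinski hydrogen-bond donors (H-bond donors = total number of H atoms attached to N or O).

Donors: find every N or O and count the H atoms it carries.
  atom 6 (N): bond orders sum to 1 → 2 H
  atom 8 (N): bond orders sum to 1 → 2 H
  atom 13 (O): bond orders sum to 1 → 1 H
Lipinski HBD = 5.

5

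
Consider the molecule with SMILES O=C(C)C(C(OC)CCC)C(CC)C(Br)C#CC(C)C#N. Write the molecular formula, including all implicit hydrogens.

C17H26BrNO2

Walk through each heavy atom and fill implicit hydrogens from standard valence (C 4, N 3, O 2, S 2, halogen 1):
  atom 1: O, bond orders sum to 2 (valence 2) → 0 H
  atom 2: C, bond orders sum to 4 (valence 4) → 0 H
  atom 3: C, bond orders sum to 1 (valence 4) → 3 H
  atom 4: C, bond orders sum to 3 (valence 4) → 1 H
  atom 5: C, bond orders sum to 3 (valence 4) → 1 H
  atom 6: O, bond orders sum to 2 (valence 2) → 0 H
  atom 7: C, bond orders sum to 1 (valence 4) → 3 H
  atom 8: C, bond orders sum to 2 (valence 4) → 2 H
  atom 9: C, bond orders sum to 2 (valence 4) → 2 H
  atom 10: C, bond orders sum to 1 (valence 4) → 3 H
  atom 11: C, bond orders sum to 3 (valence 4) → 1 H
  atom 12: C, bond orders sum to 2 (valence 4) → 2 H
  atom 13: C, bond orders sum to 1 (valence 4) → 3 H
  atom 14: C, bond orders sum to 3 (valence 4) → 1 H
  atom 15: Br (halogen, monovalent) → 0 H
  atom 16: C, bond orders sum to 4 (valence 4) → 0 H
  atom 17: C, bond orders sum to 4 (valence 4) → 0 H
  atom 18: C, bond orders sum to 3 (valence 4) → 1 H
  atom 19: C, bond orders sum to 1 (valence 4) → 3 H
  atom 20: C, bond orders sum to 4 (valence 4) → 0 H
  atom 21: N, bond orders sum to 3 (valence 3) → 0 H
Totals → C:17, H:26, Br:1, N:1, O:2.
In Hill order: C17H26BrNO2.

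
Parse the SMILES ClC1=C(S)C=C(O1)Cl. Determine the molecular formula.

C4H2Cl2OS

Walk through each heavy atom and fill implicit hydrogens from standard valence (C 4, N 3, O 2, S 2, halogen 1):
  atom 1: Cl (halogen, monovalent) → 0 H
  atom 2: C, bond orders sum to 4 (valence 4) → 0 H
  atom 3: C, bond orders sum to 4 (valence 4) → 0 H
  atom 4: S, bond orders sum to 1 (valence 2) → 1 H
  atom 5: C, bond orders sum to 3 (valence 4) → 1 H
  atom 6: C, bond orders sum to 4 (valence 4) → 0 H
  atom 7: O, bond orders sum to 2 (valence 2) → 0 H
  atom 8: Cl (halogen, monovalent) → 0 H
Totals → C:4, H:2, Cl:2, O:1, S:1.
In Hill order: C4H2Cl2OS.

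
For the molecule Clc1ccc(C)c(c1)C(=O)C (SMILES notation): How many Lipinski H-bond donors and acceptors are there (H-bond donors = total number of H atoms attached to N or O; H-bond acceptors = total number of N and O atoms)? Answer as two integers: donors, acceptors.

Donors: find every N or O and count the H atoms it carries.
  atom 10 (O): bond orders sum to 2 → 0 H
Lipinski HBD = 0.
Acceptors: N atoms = 0, O atoms = 1 → HBA = 1.

0, 1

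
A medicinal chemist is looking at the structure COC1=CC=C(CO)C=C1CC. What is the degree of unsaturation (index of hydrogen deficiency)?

Molecular formula: C10H14O2.
DoU = (2C + 2 + N − H − X) / 2, where X is the halogen count and O/S are ignored.
    = (2·10 + 2 + 0 − 14 − 0) / 2 = 8 / 2 = 4.

4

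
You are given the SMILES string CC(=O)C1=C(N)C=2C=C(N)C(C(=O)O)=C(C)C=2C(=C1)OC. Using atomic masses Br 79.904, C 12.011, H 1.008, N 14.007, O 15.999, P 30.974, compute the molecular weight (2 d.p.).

First, the molecular formula is C15H16N2O4 (counting implicit H from valence).
  C: 15 × 12.011 = 180.165
  H: 16 × 1.008 = 16.128
  N: 2 × 14.007 = 28.014
  O: 4 × 15.999 = 63.996
Sum: 15×12.011 + 16×1.008 + 2×14.007 + 4×15.999 = 288.303 → 288.30 g/mol.

288.30 g/mol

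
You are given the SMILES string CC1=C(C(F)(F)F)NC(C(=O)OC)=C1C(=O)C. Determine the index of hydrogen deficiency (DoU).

5

Molecular formula: C10H10F3NO3.
DoU = (2C + 2 + N − H − X) / 2, where X is the halogen count and O/S are ignored.
    = (2·10 + 2 + 1 − 10 − 3) / 2 = 10 / 2 = 5.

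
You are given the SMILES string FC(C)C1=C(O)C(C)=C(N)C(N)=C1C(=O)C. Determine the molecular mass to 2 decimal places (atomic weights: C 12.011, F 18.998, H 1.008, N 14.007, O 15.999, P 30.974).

First, the molecular formula is C11H15FN2O2 (counting implicit H from valence).
  C: 11 × 12.011 = 132.121
  F: 1 × 18.998 = 18.998
  H: 15 × 1.008 = 15.120
  N: 2 × 14.007 = 28.014
  O: 2 × 15.999 = 31.998
Sum: 11×12.011 + 1×18.998 + 15×1.008 + 2×14.007 + 2×15.999 = 226.251 → 226.25 g/mol.

226.25 g/mol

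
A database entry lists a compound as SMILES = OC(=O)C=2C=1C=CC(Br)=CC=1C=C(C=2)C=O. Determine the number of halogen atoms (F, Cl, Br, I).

1

Halogen atoms appear at heavy-atom position 9 (1×Br).
Other groups present: 1 aldehyde, 1 carboxylic acid.
Halogen count: 1.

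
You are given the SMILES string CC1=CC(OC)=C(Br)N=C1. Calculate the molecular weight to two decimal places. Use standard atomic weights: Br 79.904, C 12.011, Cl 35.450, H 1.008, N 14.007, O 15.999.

First, the molecular formula is C7H8BrNO (counting implicit H from valence).
  Br: 1 × 79.904 = 79.904
  C: 7 × 12.011 = 84.077
  H: 8 × 1.008 = 8.064
  N: 1 × 14.007 = 14.007
  O: 1 × 15.999 = 15.999
Sum: 1×79.904 + 7×12.011 + 8×1.008 + 1×14.007 + 1×15.999 = 202.051 → 202.05 g/mol.

202.05 g/mol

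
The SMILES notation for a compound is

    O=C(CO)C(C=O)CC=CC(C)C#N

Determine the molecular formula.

C10H13NO3

Walk through each heavy atom and fill implicit hydrogens from standard valence (C 4, N 3, O 2, S 2, halogen 1):
  atom 1: O, bond orders sum to 2 (valence 2) → 0 H
  atom 2: C, bond orders sum to 4 (valence 4) → 0 H
  atom 3: C, bond orders sum to 2 (valence 4) → 2 H
  atom 4: O, bond orders sum to 1 (valence 2) → 1 H
  atom 5: C, bond orders sum to 3 (valence 4) → 1 H
  atom 6: C, bond orders sum to 3 (valence 4) → 1 H
  atom 7: O, bond orders sum to 2 (valence 2) → 0 H
  atom 8: C, bond orders sum to 2 (valence 4) → 2 H
  atom 9: C, bond orders sum to 3 (valence 4) → 1 H
  atom 10: C, bond orders sum to 3 (valence 4) → 1 H
  atom 11: C, bond orders sum to 3 (valence 4) → 1 H
  atom 12: C, bond orders sum to 1 (valence 4) → 3 H
  atom 13: C, bond orders sum to 4 (valence 4) → 0 H
  atom 14: N, bond orders sum to 3 (valence 3) → 0 H
Totals → C:10, H:13, N:1, O:3.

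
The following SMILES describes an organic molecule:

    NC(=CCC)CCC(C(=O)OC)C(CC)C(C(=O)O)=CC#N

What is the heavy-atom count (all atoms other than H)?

Every atom symbol written in the SMILES (organic subset) is one heavy atom; implicit H are not written.
Heavy atoms by element → C:16, N:2, O:4.
Total: 22.

22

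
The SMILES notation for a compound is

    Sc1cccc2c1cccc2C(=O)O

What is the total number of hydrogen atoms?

Walk through each heavy atom and fill implicit hydrogens from standard valence (C 4, N 3, O 2, S 2, halogen 1); for lowercase aromatic atoms, an aromatic c carries 1 H when it has two neighbours and 0 H with three, and aromatic n carries 0 H:
  atom 1: S, bond orders sum to 1 (valence 2) → 1 H
  atom 2: aromatic c, 3 neighbours → 0 H
  atom 3: aromatic c, 2 neighbours → 1 H
  atom 4: aromatic c, 2 neighbours → 1 H
  atom 5: aromatic c, 2 neighbours → 1 H
  atom 6: aromatic c, 3 neighbours → 0 H
  atom 7: aromatic c, 3 neighbours → 0 H
  atom 8: aromatic c, 2 neighbours → 1 H
  atom 9: aromatic c, 2 neighbours → 1 H
  atom 10: aromatic c, 2 neighbours → 1 H
  atom 11: aromatic c, 3 neighbours → 0 H
  atom 12: C, bond orders sum to 4 (valence 4) → 0 H
  atom 13: O, bond orders sum to 2 (valence 2) → 0 H
  atom 14: O, bond orders sum to 1 (valence 2) → 1 H
Total hydrogens: 8.

8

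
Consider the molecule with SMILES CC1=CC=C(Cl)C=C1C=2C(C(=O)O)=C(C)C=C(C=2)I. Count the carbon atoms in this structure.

Count every carbon token in the SMILES (each C, including those in ring-closure positions and inside branches).
Carbon count: 15.

15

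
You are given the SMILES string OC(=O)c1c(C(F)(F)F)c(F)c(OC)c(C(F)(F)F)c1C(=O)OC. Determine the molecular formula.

Walk through each heavy atom and fill implicit hydrogens from standard valence (C 4, N 3, O 2, S 2, halogen 1); for lowercase aromatic atoms, an aromatic c carries 1 H when it has two neighbours and 0 H with three, and aromatic n carries 0 H:
  atom 1: O, bond orders sum to 1 (valence 2) → 1 H
  atom 2: C, bond orders sum to 4 (valence 4) → 0 H
  atom 3: O, bond orders sum to 2 (valence 2) → 0 H
  atom 4: aromatic c, 3 neighbours → 0 H
  atom 5: aromatic c, 3 neighbours → 0 H
  atom 6: C, bond orders sum to 4 (valence 4) → 0 H
  atom 7: F (halogen, monovalent) → 0 H
  atom 8: F (halogen, monovalent) → 0 H
  atom 9: F (halogen, monovalent) → 0 H
  atom 10: aromatic c, 3 neighbours → 0 H
  atom 11: F (halogen, monovalent) → 0 H
  atom 12: aromatic c, 3 neighbours → 0 H
  atom 13: O, bond orders sum to 2 (valence 2) → 0 H
  atom 14: C, bond orders sum to 1 (valence 4) → 3 H
  atom 15: aromatic c, 3 neighbours → 0 H
  atom 16: C, bond orders sum to 4 (valence 4) → 0 H
  atom 17: F (halogen, monovalent) → 0 H
  atom 18: F (halogen, monovalent) → 0 H
  atom 19: F (halogen, monovalent) → 0 H
  atom 20: aromatic c, 3 neighbours → 0 H
  atom 21: C, bond orders sum to 4 (valence 4) → 0 H
  atom 22: O, bond orders sum to 2 (valence 2) → 0 H
  atom 23: O, bond orders sum to 2 (valence 2) → 0 H
  atom 24: C, bond orders sum to 1 (valence 4) → 3 H
Totals → C:12, H:7, F:7, O:5.

C12H7F7O5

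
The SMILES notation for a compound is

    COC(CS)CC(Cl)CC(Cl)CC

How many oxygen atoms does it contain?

Scan the SMILES for O atoms (remember two-letter symbols like Cl and Br are single atoms).
Oxygen count: 1.

1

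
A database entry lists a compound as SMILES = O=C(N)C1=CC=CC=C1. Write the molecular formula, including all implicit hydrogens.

C7H7NO

Walk through each heavy atom and fill implicit hydrogens from standard valence (C 4, N 3, O 2, S 2, halogen 1):
  atom 1: O, bond orders sum to 2 (valence 2) → 0 H
  atom 2: C, bond orders sum to 4 (valence 4) → 0 H
  atom 3: N, bond orders sum to 1 (valence 3) → 2 H
  atom 4: C, bond orders sum to 4 (valence 4) → 0 H
  atom 5: C, bond orders sum to 3 (valence 4) → 1 H
  atom 6: C, bond orders sum to 3 (valence 4) → 1 H
  atom 7: C, bond orders sum to 3 (valence 4) → 1 H
  atom 8: C, bond orders sum to 3 (valence 4) → 1 H
  atom 9: C, bond orders sum to 3 (valence 4) → 1 H
Totals → C:7, H:7, N:1, O:1.
In Hill order: C7H7NO.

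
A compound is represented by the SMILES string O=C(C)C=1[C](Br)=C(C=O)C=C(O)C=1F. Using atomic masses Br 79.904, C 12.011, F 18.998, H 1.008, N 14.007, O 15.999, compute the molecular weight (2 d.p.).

First, the molecular formula is C9H6BrFO3 (counting implicit H from valence).
  Br: 1 × 79.904 = 79.904
  C: 9 × 12.011 = 108.099
  F: 1 × 18.998 = 18.998
  H: 6 × 1.008 = 6.048
  O: 3 × 15.999 = 47.997
Sum: 1×79.904 + 9×12.011 + 1×18.998 + 6×1.008 + 3×15.999 = 261.046 → 261.05 g/mol.

261.05 g/mol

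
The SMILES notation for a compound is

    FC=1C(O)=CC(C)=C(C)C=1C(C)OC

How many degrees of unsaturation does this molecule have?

4

Degree of unsaturation = (number of rings) + (number of π bonds).
Ring closures in the SMILES: 1.
π bonds: 3 double bonds (each 1 DoU) → 3 DoU from unsaturation.
Total DoU = 1 + 3 = 4.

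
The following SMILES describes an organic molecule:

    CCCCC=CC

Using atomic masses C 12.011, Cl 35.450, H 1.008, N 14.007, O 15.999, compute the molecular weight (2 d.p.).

First, the molecular formula is C7H14 (counting implicit H from valence).
  C: 7 × 12.011 = 84.077
  H: 14 × 1.008 = 14.112
Sum: 7×12.011 + 14×1.008 = 98.189 → 98.19 g/mol.

98.19 g/mol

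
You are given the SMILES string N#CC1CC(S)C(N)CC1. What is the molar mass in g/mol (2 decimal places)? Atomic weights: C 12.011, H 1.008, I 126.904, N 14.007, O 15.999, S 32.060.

First, the molecular formula is C7H12N2S (counting implicit H from valence).
  C: 7 × 12.011 = 84.077
  H: 12 × 1.008 = 12.096
  N: 2 × 14.007 = 28.014
  S: 1 × 32.060 = 32.060
Sum: 7×12.011 + 12×1.008 + 2×14.007 + 1×32.060 = 156.247 → 156.25 g/mol.

156.25 g/mol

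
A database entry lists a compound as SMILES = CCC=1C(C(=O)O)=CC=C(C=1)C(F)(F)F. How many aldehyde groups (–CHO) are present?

0

Scan the SMILES for the aldehyde motif — none present.
Groups that are present: 1 carboxylic acid.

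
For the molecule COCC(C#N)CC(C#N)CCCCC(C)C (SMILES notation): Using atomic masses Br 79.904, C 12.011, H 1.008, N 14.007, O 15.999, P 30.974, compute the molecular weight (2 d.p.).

236.36 g/mol

First, the molecular formula is C14H24N2O (counting implicit H from valence).
  C: 14 × 12.011 = 168.154
  H: 24 × 1.008 = 24.192
  N: 2 × 14.007 = 28.014
  O: 1 × 15.999 = 15.999
Sum: 14×12.011 + 24×1.008 + 2×14.007 + 1×15.999 = 236.359 → 236.36 g/mol.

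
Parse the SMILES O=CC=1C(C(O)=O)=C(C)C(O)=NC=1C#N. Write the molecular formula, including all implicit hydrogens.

Walk through each heavy atom and fill implicit hydrogens from standard valence (C 4, N 3, O 2, S 2, halogen 1):
  atom 1: O, bond orders sum to 2 (valence 2) → 0 H
  atom 2: C, bond orders sum to 3 (valence 4) → 1 H
  atom 3: C, bond orders sum to 4 (valence 4) → 0 H
  atom 4: C, bond orders sum to 4 (valence 4) → 0 H
  atom 5: C, bond orders sum to 4 (valence 4) → 0 H
  atom 6: O, bond orders sum to 1 (valence 2) → 1 H
  atom 7: O, bond orders sum to 2 (valence 2) → 0 H
  atom 8: C, bond orders sum to 4 (valence 4) → 0 H
  atom 9: C, bond orders sum to 1 (valence 4) → 3 H
  atom 10: C, bond orders sum to 4 (valence 4) → 0 H
  atom 11: O, bond orders sum to 1 (valence 2) → 1 H
  atom 12: N, bond orders sum to 3 (valence 3) → 0 H
  atom 13: C, bond orders sum to 4 (valence 4) → 0 H
  atom 14: C, bond orders sum to 4 (valence 4) → 0 H
  atom 15: N, bond orders sum to 3 (valence 3) → 0 H
Totals → C:9, H:6, N:2, O:4.

C9H6N2O4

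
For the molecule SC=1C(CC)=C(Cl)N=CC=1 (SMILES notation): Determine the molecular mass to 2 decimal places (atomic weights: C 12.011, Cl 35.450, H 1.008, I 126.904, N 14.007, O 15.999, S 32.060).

First, the molecular formula is C7H8ClNS (counting implicit H from valence).
  C: 7 × 12.011 = 84.077
  Cl: 1 × 35.450 = 35.450
  H: 8 × 1.008 = 8.064
  N: 1 × 14.007 = 14.007
  S: 1 × 32.060 = 32.060
Sum: 7×12.011 + 1×35.450 + 8×1.008 + 1×14.007 + 1×32.060 = 173.658 → 173.66 g/mol.

173.66 g/mol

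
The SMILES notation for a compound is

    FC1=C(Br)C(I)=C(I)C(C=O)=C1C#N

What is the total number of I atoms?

Scan the SMILES for I atoms (remember two-letter symbols like Cl and Br are single atoms).
Iodine count: 2.

2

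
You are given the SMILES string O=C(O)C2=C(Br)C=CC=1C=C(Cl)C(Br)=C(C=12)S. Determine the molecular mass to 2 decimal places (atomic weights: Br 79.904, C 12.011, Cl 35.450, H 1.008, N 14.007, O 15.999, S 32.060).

396.48 g/mol

First, the molecular formula is C11H5Br2ClO2S (counting implicit H from valence).
  Br: 2 × 79.904 = 159.808
  C: 11 × 12.011 = 132.121
  Cl: 1 × 35.450 = 35.450
  H: 5 × 1.008 = 5.040
  O: 2 × 15.999 = 31.998
  S: 1 × 32.060 = 32.060
Sum: 2×79.904 + 11×12.011 + 1×35.450 + 5×1.008 + 2×15.999 + 1×32.060 = 396.477 → 396.48 g/mol.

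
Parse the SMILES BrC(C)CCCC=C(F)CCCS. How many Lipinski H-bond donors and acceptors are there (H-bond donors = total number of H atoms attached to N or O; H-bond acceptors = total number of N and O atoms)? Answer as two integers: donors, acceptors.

0, 0

Donors: find every N or O and count the H atoms it carries.
  (no N or O atoms present)
Lipinski HBD = 0.
Acceptors: N atoms = 0, O atoms = 0 → HBA = 0.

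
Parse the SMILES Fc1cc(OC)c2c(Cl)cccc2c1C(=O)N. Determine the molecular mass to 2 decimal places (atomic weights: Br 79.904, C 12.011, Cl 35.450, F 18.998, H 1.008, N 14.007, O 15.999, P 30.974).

253.66 g/mol

First, the molecular formula is C12H9ClFNO2 (counting implicit H from valence).
  C: 12 × 12.011 = 144.132
  Cl: 1 × 35.450 = 35.450
  F: 1 × 18.998 = 18.998
  H: 9 × 1.008 = 9.072
  N: 1 × 14.007 = 14.007
  O: 2 × 15.999 = 31.998
Sum: 12×12.011 + 1×35.450 + 1×18.998 + 9×1.008 + 1×14.007 + 2×15.999 = 253.657 → 253.66 g/mol.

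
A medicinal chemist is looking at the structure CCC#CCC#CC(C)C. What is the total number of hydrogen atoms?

Walk through each heavy atom and fill implicit hydrogens from standard valence (C 4, N 3, O 2, S 2, halogen 1):
  atom 1: C, bond orders sum to 1 (valence 4) → 3 H
  atom 2: C, bond orders sum to 2 (valence 4) → 2 H
  atom 3: C, bond orders sum to 4 (valence 4) → 0 H
  atom 4: C, bond orders sum to 4 (valence 4) → 0 H
  atom 5: C, bond orders sum to 2 (valence 4) → 2 H
  atom 6: C, bond orders sum to 4 (valence 4) → 0 H
  atom 7: C, bond orders sum to 4 (valence 4) → 0 H
  atom 8: C, bond orders sum to 3 (valence 4) → 1 H
  atom 9: C, bond orders sum to 1 (valence 4) → 3 H
  atom 10: C, bond orders sum to 1 (valence 4) → 3 H
Total hydrogens: 14.

14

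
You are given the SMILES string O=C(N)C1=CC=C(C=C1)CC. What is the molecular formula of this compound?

C9H11NO

Walk through each heavy atom and fill implicit hydrogens from standard valence (C 4, N 3, O 2, S 2, halogen 1):
  atom 1: O, bond orders sum to 2 (valence 2) → 0 H
  atom 2: C, bond orders sum to 4 (valence 4) → 0 H
  atom 3: N, bond orders sum to 1 (valence 3) → 2 H
  atom 4: C, bond orders sum to 4 (valence 4) → 0 H
  atom 5: C, bond orders sum to 3 (valence 4) → 1 H
  atom 6: C, bond orders sum to 3 (valence 4) → 1 H
  atom 7: C, bond orders sum to 4 (valence 4) → 0 H
  atom 8: C, bond orders sum to 3 (valence 4) → 1 H
  atom 9: C, bond orders sum to 3 (valence 4) → 1 H
  atom 10: C, bond orders sum to 2 (valence 4) → 2 H
  atom 11: C, bond orders sum to 1 (valence 4) → 3 H
Totals → C:9, H:11, N:1, O:1.
In Hill order: C9H11NO.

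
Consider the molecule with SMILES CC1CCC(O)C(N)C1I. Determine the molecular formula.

C7H14INO

Walk through each heavy atom and fill implicit hydrogens from standard valence (C 4, N 3, O 2, S 2, halogen 1):
  atom 1: C, bond orders sum to 1 (valence 4) → 3 H
  atom 2: C, bond orders sum to 3 (valence 4) → 1 H
  atom 3: C, bond orders sum to 2 (valence 4) → 2 H
  atom 4: C, bond orders sum to 2 (valence 4) → 2 H
  atom 5: C, bond orders sum to 3 (valence 4) → 1 H
  atom 6: O, bond orders sum to 1 (valence 2) → 1 H
  atom 7: C, bond orders sum to 3 (valence 4) → 1 H
  atom 8: N, bond orders sum to 1 (valence 3) → 2 H
  atom 9: C, bond orders sum to 3 (valence 4) → 1 H
  atom 10: I (halogen, monovalent) → 0 H
Totals → C:7, H:14, I:1, N:1, O:1.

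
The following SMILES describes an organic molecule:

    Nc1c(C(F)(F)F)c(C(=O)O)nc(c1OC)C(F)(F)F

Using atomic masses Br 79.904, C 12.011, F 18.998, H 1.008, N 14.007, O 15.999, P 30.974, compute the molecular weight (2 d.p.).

304.15 g/mol

First, the molecular formula is C9H6F6N2O3 (counting implicit H from valence).
  C: 9 × 12.011 = 108.099
  F: 6 × 18.998 = 113.988
  H: 6 × 1.008 = 6.048
  N: 2 × 14.007 = 28.014
  O: 3 × 15.999 = 47.997
Sum: 9×12.011 + 6×18.998 + 6×1.008 + 2×14.007 + 3×15.999 = 304.146 → 304.15 g/mol.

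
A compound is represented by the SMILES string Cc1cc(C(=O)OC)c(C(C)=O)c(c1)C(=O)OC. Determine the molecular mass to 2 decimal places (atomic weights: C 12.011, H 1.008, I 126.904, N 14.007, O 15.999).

250.25 g/mol

First, the molecular formula is C13H14O5 (counting implicit H from valence).
  C: 13 × 12.011 = 156.143
  H: 14 × 1.008 = 14.112
  O: 5 × 15.999 = 79.995
Sum: 13×12.011 + 14×1.008 + 5×15.999 = 250.250 → 250.25 g/mol.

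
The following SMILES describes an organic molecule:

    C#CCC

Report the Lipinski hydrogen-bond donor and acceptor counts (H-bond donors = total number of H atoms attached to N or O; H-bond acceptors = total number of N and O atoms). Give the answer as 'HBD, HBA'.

0, 0

Donors: find every N or O and count the H atoms it carries.
  (no N or O atoms present)
Lipinski HBD = 0.
Acceptors: N atoms = 0, O atoms = 0 → HBA = 0.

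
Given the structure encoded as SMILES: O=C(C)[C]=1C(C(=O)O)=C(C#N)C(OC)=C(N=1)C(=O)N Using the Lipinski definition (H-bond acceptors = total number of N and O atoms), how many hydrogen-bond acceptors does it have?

N atoms: 3; O atoms: 5.
Lipinski HBA = 3 + 5 = 8.

8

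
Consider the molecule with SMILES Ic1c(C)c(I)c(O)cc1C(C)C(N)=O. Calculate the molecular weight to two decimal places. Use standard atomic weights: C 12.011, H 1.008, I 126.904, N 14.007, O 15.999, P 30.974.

431.01 g/mol

First, the molecular formula is C10H11I2NO2 (counting implicit H from valence).
  C: 10 × 12.011 = 120.110
  H: 11 × 1.008 = 11.088
  I: 2 × 126.904 = 253.808
  N: 1 × 14.007 = 14.007
  O: 2 × 15.999 = 31.998
Sum: 10×12.011 + 11×1.008 + 2×126.904 + 1×14.007 + 2×15.999 = 431.011 → 431.01 g/mol.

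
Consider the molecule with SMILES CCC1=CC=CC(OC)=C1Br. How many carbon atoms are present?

Count every carbon token in the SMILES (each C, including those in ring-closure positions and inside branches).
Carbon count: 9.

9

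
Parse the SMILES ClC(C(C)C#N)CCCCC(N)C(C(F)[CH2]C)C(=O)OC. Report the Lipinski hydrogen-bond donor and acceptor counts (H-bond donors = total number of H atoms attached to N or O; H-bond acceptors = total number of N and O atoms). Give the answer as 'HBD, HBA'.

2, 4

Donors: find every N or O and count the H atoms it carries.
  atom 6 (N): bond orders sum to 3 → 0 H
  atom 12 (N): bond orders sum to 1 → 2 H
  atom 19 (O): bond orders sum to 2 → 0 H
  atom 20 (O): bond orders sum to 2 → 0 H
Lipinski HBD = 2.
Acceptors: N atoms = 2, O atoms = 2 → HBA = 4.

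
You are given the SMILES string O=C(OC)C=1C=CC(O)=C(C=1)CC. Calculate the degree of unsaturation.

5

Molecular formula: C10H12O3.
DoU = (2C + 2 + N − H − X) / 2, where X is the halogen count and O/S are ignored.
    = (2·10 + 2 + 0 − 12 − 0) / 2 = 10 / 2 = 5.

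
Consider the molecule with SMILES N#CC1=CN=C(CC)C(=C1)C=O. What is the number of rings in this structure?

In SMILES, each pair of matching ring-closure digits denotes one ring-closing bond; the number of such bonds equals the number of independent rings.
Ring-closure bonds here: 1.

1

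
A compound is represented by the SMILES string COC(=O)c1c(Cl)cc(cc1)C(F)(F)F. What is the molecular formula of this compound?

Walk through each heavy atom and fill implicit hydrogens from standard valence (C 4, N 3, O 2, S 2, halogen 1); for lowercase aromatic atoms, an aromatic c carries 1 H when it has two neighbours and 0 H with three, and aromatic n carries 0 H:
  atom 1: C, bond orders sum to 1 (valence 4) → 3 H
  atom 2: O, bond orders sum to 2 (valence 2) → 0 H
  atom 3: C, bond orders sum to 4 (valence 4) → 0 H
  atom 4: O, bond orders sum to 2 (valence 2) → 0 H
  atom 5: aromatic c, 3 neighbours → 0 H
  atom 6: aromatic c, 3 neighbours → 0 H
  atom 7: Cl (halogen, monovalent) → 0 H
  atom 8: aromatic c, 2 neighbours → 1 H
  atom 9: aromatic c, 3 neighbours → 0 H
  atom 10: aromatic c, 2 neighbours → 1 H
  atom 11: aromatic c, 2 neighbours → 1 H
  atom 12: C, bond orders sum to 4 (valence 4) → 0 H
  atom 13: F (halogen, monovalent) → 0 H
  atom 14: F (halogen, monovalent) → 0 H
  atom 15: F (halogen, monovalent) → 0 H
Totals → C:9, H:6, Cl:1, F:3, O:2.

C9H6ClF3O2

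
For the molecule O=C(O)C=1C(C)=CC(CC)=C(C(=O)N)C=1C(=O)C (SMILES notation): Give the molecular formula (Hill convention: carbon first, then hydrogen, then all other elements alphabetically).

Walk through each heavy atom and fill implicit hydrogens from standard valence (C 4, N 3, O 2, S 2, halogen 1):
  atom 1: O, bond orders sum to 2 (valence 2) → 0 H
  atom 2: C, bond orders sum to 4 (valence 4) → 0 H
  atom 3: O, bond orders sum to 1 (valence 2) → 1 H
  atom 4: C, bond orders sum to 4 (valence 4) → 0 H
  atom 5: C, bond orders sum to 4 (valence 4) → 0 H
  atom 6: C, bond orders sum to 1 (valence 4) → 3 H
  atom 7: C, bond orders sum to 3 (valence 4) → 1 H
  atom 8: C, bond orders sum to 4 (valence 4) → 0 H
  atom 9: C, bond orders sum to 2 (valence 4) → 2 H
  atom 10: C, bond orders sum to 1 (valence 4) → 3 H
  atom 11: C, bond orders sum to 4 (valence 4) → 0 H
  atom 12: C, bond orders sum to 4 (valence 4) → 0 H
  atom 13: O, bond orders sum to 2 (valence 2) → 0 H
  atom 14: N, bond orders sum to 1 (valence 3) → 2 H
  atom 15: C, bond orders sum to 4 (valence 4) → 0 H
  atom 16: C, bond orders sum to 4 (valence 4) → 0 H
  atom 17: O, bond orders sum to 2 (valence 2) → 0 H
  atom 18: C, bond orders sum to 1 (valence 4) → 3 H
Totals → C:13, H:15, N:1, O:4.

C13H15NO4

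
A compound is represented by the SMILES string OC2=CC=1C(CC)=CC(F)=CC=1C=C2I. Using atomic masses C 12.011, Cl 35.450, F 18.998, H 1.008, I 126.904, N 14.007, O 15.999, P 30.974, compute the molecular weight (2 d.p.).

First, the molecular formula is C12H10FIO (counting implicit H from valence).
  C: 12 × 12.011 = 144.132
  F: 1 × 18.998 = 18.998
  H: 10 × 1.008 = 10.080
  I: 1 × 126.904 = 126.904
  O: 1 × 15.999 = 15.999
Sum: 12×12.011 + 1×18.998 + 10×1.008 + 1×126.904 + 1×15.999 = 316.113 → 316.11 g/mol.

316.11 g/mol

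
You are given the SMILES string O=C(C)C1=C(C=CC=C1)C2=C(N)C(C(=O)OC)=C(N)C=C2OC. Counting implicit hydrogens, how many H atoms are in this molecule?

18

Walk through each heavy atom and fill implicit hydrogens from standard valence (C 4, N 3, O 2, S 2, halogen 1):
  atom 1: O, bond orders sum to 2 (valence 2) → 0 H
  atom 2: C, bond orders sum to 4 (valence 4) → 0 H
  atom 3: C, bond orders sum to 1 (valence 4) → 3 H
  atom 4: C, bond orders sum to 4 (valence 4) → 0 H
  atom 5: C, bond orders sum to 4 (valence 4) → 0 H
  atom 6: C, bond orders sum to 3 (valence 4) → 1 H
  atom 7: C, bond orders sum to 3 (valence 4) → 1 H
  atom 8: C, bond orders sum to 3 (valence 4) → 1 H
  atom 9: C, bond orders sum to 3 (valence 4) → 1 H
  atom 10: C, bond orders sum to 4 (valence 4) → 0 H
  atom 11: C, bond orders sum to 4 (valence 4) → 0 H
  atom 12: N, bond orders sum to 1 (valence 3) → 2 H
  atom 13: C, bond orders sum to 4 (valence 4) → 0 H
  atom 14: C, bond orders sum to 4 (valence 4) → 0 H
  atom 15: O, bond orders sum to 2 (valence 2) → 0 H
  atom 16: O, bond orders sum to 2 (valence 2) → 0 H
  atom 17: C, bond orders sum to 1 (valence 4) → 3 H
  atom 18: C, bond orders sum to 4 (valence 4) → 0 H
  atom 19: N, bond orders sum to 1 (valence 3) → 2 H
  atom 20: C, bond orders sum to 3 (valence 4) → 1 H
  atom 21: C, bond orders sum to 4 (valence 4) → 0 H
  atom 22: O, bond orders sum to 2 (valence 2) → 0 H
  atom 23: C, bond orders sum to 1 (valence 4) → 3 H
Total hydrogens: 18.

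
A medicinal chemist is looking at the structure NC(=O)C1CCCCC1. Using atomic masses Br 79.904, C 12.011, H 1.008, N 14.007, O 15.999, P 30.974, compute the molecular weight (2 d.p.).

127.19 g/mol

First, the molecular formula is C7H13NO (counting implicit H from valence).
  C: 7 × 12.011 = 84.077
  H: 13 × 1.008 = 13.104
  N: 1 × 14.007 = 14.007
  O: 1 × 15.999 = 15.999
Sum: 7×12.011 + 13×1.008 + 1×14.007 + 1×15.999 = 127.187 → 127.19 g/mol.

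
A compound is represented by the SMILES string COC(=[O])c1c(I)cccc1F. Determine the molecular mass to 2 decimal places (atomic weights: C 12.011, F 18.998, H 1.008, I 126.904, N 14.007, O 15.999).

280.04 g/mol

First, the molecular formula is C8H6FIO2 (counting implicit H from valence).
  C: 8 × 12.011 = 96.088
  F: 1 × 18.998 = 18.998
  H: 6 × 1.008 = 6.048
  I: 1 × 126.904 = 126.904
  O: 2 × 15.999 = 31.998
Sum: 8×12.011 + 1×18.998 + 6×1.008 + 1×126.904 + 2×15.999 = 280.036 → 280.04 g/mol.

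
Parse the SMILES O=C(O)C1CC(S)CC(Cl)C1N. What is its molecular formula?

Walk through each heavy atom and fill implicit hydrogens from standard valence (C 4, N 3, O 2, S 2, halogen 1):
  atom 1: O, bond orders sum to 2 (valence 2) → 0 H
  atom 2: C, bond orders sum to 4 (valence 4) → 0 H
  atom 3: O, bond orders sum to 1 (valence 2) → 1 H
  atom 4: C, bond orders sum to 3 (valence 4) → 1 H
  atom 5: C, bond orders sum to 2 (valence 4) → 2 H
  atom 6: C, bond orders sum to 3 (valence 4) → 1 H
  atom 7: S, bond orders sum to 1 (valence 2) → 1 H
  atom 8: C, bond orders sum to 2 (valence 4) → 2 H
  atom 9: C, bond orders sum to 3 (valence 4) → 1 H
  atom 10: Cl (halogen, monovalent) → 0 H
  atom 11: C, bond orders sum to 3 (valence 4) → 1 H
  atom 12: N, bond orders sum to 1 (valence 3) → 2 H
Totals → C:7, H:12, Cl:1, N:1, O:2, S:1.
In Hill order: C7H12ClNO2S.

C7H12ClNO2S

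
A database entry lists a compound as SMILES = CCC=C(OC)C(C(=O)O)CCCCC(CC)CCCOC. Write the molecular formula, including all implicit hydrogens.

C18H34O4

Walk through each heavy atom and fill implicit hydrogens from standard valence (C 4, N 3, O 2, S 2, halogen 1):
  atom 1: C, bond orders sum to 1 (valence 4) → 3 H
  atom 2: C, bond orders sum to 2 (valence 4) → 2 H
  atom 3: C, bond orders sum to 3 (valence 4) → 1 H
  atom 4: C, bond orders sum to 4 (valence 4) → 0 H
  atom 5: O, bond orders sum to 2 (valence 2) → 0 H
  atom 6: C, bond orders sum to 1 (valence 4) → 3 H
  atom 7: C, bond orders sum to 3 (valence 4) → 1 H
  atom 8: C, bond orders sum to 4 (valence 4) → 0 H
  atom 9: O, bond orders sum to 2 (valence 2) → 0 H
  atom 10: O, bond orders sum to 1 (valence 2) → 1 H
  atom 11: C, bond orders sum to 2 (valence 4) → 2 H
  atom 12: C, bond orders sum to 2 (valence 4) → 2 H
  atom 13: C, bond orders sum to 2 (valence 4) → 2 H
  atom 14: C, bond orders sum to 2 (valence 4) → 2 H
  atom 15: C, bond orders sum to 3 (valence 4) → 1 H
  atom 16: C, bond orders sum to 2 (valence 4) → 2 H
  atom 17: C, bond orders sum to 1 (valence 4) → 3 H
  atom 18: C, bond orders sum to 2 (valence 4) → 2 H
  atom 19: C, bond orders sum to 2 (valence 4) → 2 H
  atom 20: C, bond orders sum to 2 (valence 4) → 2 H
  atom 21: O, bond orders sum to 2 (valence 2) → 0 H
  atom 22: C, bond orders sum to 1 (valence 4) → 3 H
Totals → C:18, H:34, O:4.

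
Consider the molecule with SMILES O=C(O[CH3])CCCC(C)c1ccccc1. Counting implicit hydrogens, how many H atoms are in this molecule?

Walk through each heavy atom and fill implicit hydrogens from standard valence (C 4, N 3, O 2, S 2, halogen 1); for lowercase aromatic atoms, an aromatic c carries 1 H when it has two neighbours and 0 H with three, and aromatic n carries 0 H:
  atom 1: O, bond orders sum to 2 (valence 2) → 0 H
  atom 2: C, bond orders sum to 4 (valence 4) → 0 H
  atom 3: O, bond orders sum to 2 (valence 2) → 0 H
  atom 4: C with explicit H count 3
  atom 5: C, bond orders sum to 2 (valence 4) → 2 H
  atom 6: C, bond orders sum to 2 (valence 4) → 2 H
  atom 7: C, bond orders sum to 2 (valence 4) → 2 H
  atom 8: C, bond orders sum to 3 (valence 4) → 1 H
  atom 9: C, bond orders sum to 1 (valence 4) → 3 H
  atom 10: aromatic c, 3 neighbours → 0 H
  atom 11: aromatic c, 2 neighbours → 1 H
  atom 12: aromatic c, 2 neighbours → 1 H
  atom 13: aromatic c, 2 neighbours → 1 H
  atom 14: aromatic c, 2 neighbours → 1 H
  atom 15: aromatic c, 2 neighbours → 1 H
Total hydrogens: 18.

18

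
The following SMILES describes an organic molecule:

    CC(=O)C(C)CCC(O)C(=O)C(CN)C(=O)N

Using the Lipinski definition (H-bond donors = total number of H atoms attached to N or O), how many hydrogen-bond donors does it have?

Donors: find every N or O and count the H atoms it carries.
  atom 3 (O): bond orders sum to 2 → 0 H
  atom 9 (O): bond orders sum to 1 → 1 H
  atom 11 (O): bond orders sum to 2 → 0 H
  atom 14 (N): bond orders sum to 1 → 2 H
  atom 16 (O): bond orders sum to 2 → 0 H
  atom 17 (N): bond orders sum to 1 → 2 H
Lipinski HBD = 5.

5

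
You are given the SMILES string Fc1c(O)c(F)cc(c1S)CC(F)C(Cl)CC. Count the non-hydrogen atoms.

17

Every atom symbol written in the SMILES (organic subset) is one heavy atom; implicit H are not written.
Heavy atoms by element → C:11, Cl:1, F:3, O:1, S:1.
Total: 17.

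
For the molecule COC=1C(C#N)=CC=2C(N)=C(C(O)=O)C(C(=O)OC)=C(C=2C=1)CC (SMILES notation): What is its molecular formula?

Walk through each heavy atom and fill implicit hydrogens from standard valence (C 4, N 3, O 2, S 2, halogen 1):
  atom 1: C, bond orders sum to 1 (valence 4) → 3 H
  atom 2: O, bond orders sum to 2 (valence 2) → 0 H
  atom 3: C, bond orders sum to 4 (valence 4) → 0 H
  atom 4: C, bond orders sum to 4 (valence 4) → 0 H
  atom 5: C, bond orders sum to 4 (valence 4) → 0 H
  atom 6: N, bond orders sum to 3 (valence 3) → 0 H
  atom 7: C, bond orders sum to 3 (valence 4) → 1 H
  atom 8: C, bond orders sum to 4 (valence 4) → 0 H
  atom 9: C, bond orders sum to 4 (valence 4) → 0 H
  atom 10: N, bond orders sum to 1 (valence 3) → 2 H
  atom 11: C, bond orders sum to 4 (valence 4) → 0 H
  atom 12: C, bond orders sum to 4 (valence 4) → 0 H
  atom 13: O, bond orders sum to 1 (valence 2) → 1 H
  atom 14: O, bond orders sum to 2 (valence 2) → 0 H
  atom 15: C, bond orders sum to 4 (valence 4) → 0 H
  atom 16: C, bond orders sum to 4 (valence 4) → 0 H
  atom 17: O, bond orders sum to 2 (valence 2) → 0 H
  atom 18: O, bond orders sum to 2 (valence 2) → 0 H
  atom 19: C, bond orders sum to 1 (valence 4) → 3 H
  atom 20: C, bond orders sum to 4 (valence 4) → 0 H
  atom 21: C, bond orders sum to 4 (valence 4) → 0 H
  atom 22: C, bond orders sum to 3 (valence 4) → 1 H
  atom 23: C, bond orders sum to 2 (valence 4) → 2 H
  atom 24: C, bond orders sum to 1 (valence 4) → 3 H
Totals → C:17, H:16, N:2, O:5.
In Hill order: C17H16N2O5.

C17H16N2O5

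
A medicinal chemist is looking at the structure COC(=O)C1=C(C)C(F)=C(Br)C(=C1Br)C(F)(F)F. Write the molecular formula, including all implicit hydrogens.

Walk through each heavy atom and fill implicit hydrogens from standard valence (C 4, N 3, O 2, S 2, halogen 1):
  atom 1: C, bond orders sum to 1 (valence 4) → 3 H
  atom 2: O, bond orders sum to 2 (valence 2) → 0 H
  atom 3: C, bond orders sum to 4 (valence 4) → 0 H
  atom 4: O, bond orders sum to 2 (valence 2) → 0 H
  atom 5: C, bond orders sum to 4 (valence 4) → 0 H
  atom 6: C, bond orders sum to 4 (valence 4) → 0 H
  atom 7: C, bond orders sum to 1 (valence 4) → 3 H
  atom 8: C, bond orders sum to 4 (valence 4) → 0 H
  atom 9: F (halogen, monovalent) → 0 H
  atom 10: C, bond orders sum to 4 (valence 4) → 0 H
  atom 11: Br (halogen, monovalent) → 0 H
  atom 12: C, bond orders sum to 4 (valence 4) → 0 H
  atom 13: C, bond orders sum to 4 (valence 4) → 0 H
  atom 14: Br (halogen, monovalent) → 0 H
  atom 15: C, bond orders sum to 4 (valence 4) → 0 H
  atom 16: F (halogen, monovalent) → 0 H
  atom 17: F (halogen, monovalent) → 0 H
  atom 18: F (halogen, monovalent) → 0 H
Totals → C:10, H:6, Br:2, F:4, O:2.

C10H6Br2F4O2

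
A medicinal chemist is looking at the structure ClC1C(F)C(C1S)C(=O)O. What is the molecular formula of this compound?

C5H6ClFO2S

Walk through each heavy atom and fill implicit hydrogens from standard valence (C 4, N 3, O 2, S 2, halogen 1):
  atom 1: Cl (halogen, monovalent) → 0 H
  atom 2: C, bond orders sum to 3 (valence 4) → 1 H
  atom 3: C, bond orders sum to 3 (valence 4) → 1 H
  atom 4: F (halogen, monovalent) → 0 H
  atom 5: C, bond orders sum to 3 (valence 4) → 1 H
  atom 6: C, bond orders sum to 3 (valence 4) → 1 H
  atom 7: S, bond orders sum to 1 (valence 2) → 1 H
  atom 8: C, bond orders sum to 4 (valence 4) → 0 H
  atom 9: O, bond orders sum to 2 (valence 2) → 0 H
  atom 10: O, bond orders sum to 1 (valence 2) → 1 H
Totals → C:5, H:6, Cl:1, F:1, O:2, S:1.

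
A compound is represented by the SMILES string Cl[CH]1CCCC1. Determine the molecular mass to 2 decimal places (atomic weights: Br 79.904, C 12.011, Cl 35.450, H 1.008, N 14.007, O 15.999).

First, the molecular formula is C5H9Cl (counting implicit H from valence).
  C: 5 × 12.011 = 60.055
  Cl: 1 × 35.450 = 35.450
  H: 9 × 1.008 = 9.072
Sum: 5×12.011 + 1×35.450 + 9×1.008 = 104.577 → 104.58 g/mol.

104.58 g/mol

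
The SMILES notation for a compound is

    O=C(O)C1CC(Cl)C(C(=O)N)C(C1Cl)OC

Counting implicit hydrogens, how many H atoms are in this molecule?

13

Walk through each heavy atom and fill implicit hydrogens from standard valence (C 4, N 3, O 2, S 2, halogen 1):
  atom 1: O, bond orders sum to 2 (valence 2) → 0 H
  atom 2: C, bond orders sum to 4 (valence 4) → 0 H
  atom 3: O, bond orders sum to 1 (valence 2) → 1 H
  atom 4: C, bond orders sum to 3 (valence 4) → 1 H
  atom 5: C, bond orders sum to 2 (valence 4) → 2 H
  atom 6: C, bond orders sum to 3 (valence 4) → 1 H
  atom 7: Cl (halogen, monovalent) → 0 H
  atom 8: C, bond orders sum to 3 (valence 4) → 1 H
  atom 9: C, bond orders sum to 4 (valence 4) → 0 H
  atom 10: O, bond orders sum to 2 (valence 2) → 0 H
  atom 11: N, bond orders sum to 1 (valence 3) → 2 H
  atom 12: C, bond orders sum to 3 (valence 4) → 1 H
  atom 13: C, bond orders sum to 3 (valence 4) → 1 H
  atom 14: Cl (halogen, monovalent) → 0 H
  atom 15: O, bond orders sum to 2 (valence 2) → 0 H
  atom 16: C, bond orders sum to 1 (valence 4) → 3 H
Total hydrogens: 13.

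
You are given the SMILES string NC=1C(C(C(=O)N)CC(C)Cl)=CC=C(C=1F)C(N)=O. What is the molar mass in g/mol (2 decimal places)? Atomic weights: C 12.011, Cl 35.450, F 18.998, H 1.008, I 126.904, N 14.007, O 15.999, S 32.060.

287.72 g/mol

First, the molecular formula is C12H15ClFN3O2 (counting implicit H from valence).
  C: 12 × 12.011 = 144.132
  Cl: 1 × 35.450 = 35.450
  F: 1 × 18.998 = 18.998
  H: 15 × 1.008 = 15.120
  N: 3 × 14.007 = 42.021
  O: 2 × 15.999 = 31.998
Sum: 12×12.011 + 1×35.450 + 1×18.998 + 15×1.008 + 3×14.007 + 2×15.999 = 287.719 → 287.72 g/mol.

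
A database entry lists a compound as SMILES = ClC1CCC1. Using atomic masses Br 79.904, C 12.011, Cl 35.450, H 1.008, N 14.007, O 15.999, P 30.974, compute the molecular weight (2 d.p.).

90.55 g/mol

First, the molecular formula is C4H7Cl (counting implicit H from valence).
  C: 4 × 12.011 = 48.044
  Cl: 1 × 35.450 = 35.450
  H: 7 × 1.008 = 7.056
Sum: 4×12.011 + 1×35.450 + 7×1.008 = 90.550 → 90.55 g/mol.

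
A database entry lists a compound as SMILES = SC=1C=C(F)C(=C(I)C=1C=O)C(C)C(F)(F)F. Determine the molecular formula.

C10H7F4IOS

Walk through each heavy atom and fill implicit hydrogens from standard valence (C 4, N 3, O 2, S 2, halogen 1):
  atom 1: S, bond orders sum to 1 (valence 2) → 1 H
  atom 2: C, bond orders sum to 4 (valence 4) → 0 H
  atom 3: C, bond orders sum to 3 (valence 4) → 1 H
  atom 4: C, bond orders sum to 4 (valence 4) → 0 H
  atom 5: F (halogen, monovalent) → 0 H
  atom 6: C, bond orders sum to 4 (valence 4) → 0 H
  atom 7: C, bond orders sum to 4 (valence 4) → 0 H
  atom 8: I (halogen, monovalent) → 0 H
  atom 9: C, bond orders sum to 4 (valence 4) → 0 H
  atom 10: C, bond orders sum to 3 (valence 4) → 1 H
  atom 11: O, bond orders sum to 2 (valence 2) → 0 H
  atom 12: C, bond orders sum to 3 (valence 4) → 1 H
  atom 13: C, bond orders sum to 1 (valence 4) → 3 H
  atom 14: C, bond orders sum to 4 (valence 4) → 0 H
  atom 15: F (halogen, monovalent) → 0 H
  atom 16: F (halogen, monovalent) → 0 H
  atom 17: F (halogen, monovalent) → 0 H
Totals → C:10, H:7, F:4, I:1, O:1, S:1.
In Hill order: C10H7F4IOS.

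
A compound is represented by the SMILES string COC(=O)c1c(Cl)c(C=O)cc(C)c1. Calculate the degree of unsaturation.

Molecular formula: C10H9ClO3.
DoU = (2C + 2 + N − H − X) / 2, where X is the halogen count and O/S are ignored.
    = (2·10 + 2 + 0 − 9 − 1) / 2 = 12 / 2 = 6.

6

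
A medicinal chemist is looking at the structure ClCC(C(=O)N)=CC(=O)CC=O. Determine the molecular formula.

Walk through each heavy atom and fill implicit hydrogens from standard valence (C 4, N 3, O 2, S 2, halogen 1):
  atom 1: Cl (halogen, monovalent) → 0 H
  atom 2: C, bond orders sum to 2 (valence 4) → 2 H
  atom 3: C, bond orders sum to 4 (valence 4) → 0 H
  atom 4: C, bond orders sum to 4 (valence 4) → 0 H
  atom 5: O, bond orders sum to 2 (valence 2) → 0 H
  atom 6: N, bond orders sum to 1 (valence 3) → 2 H
  atom 7: C, bond orders sum to 3 (valence 4) → 1 H
  atom 8: C, bond orders sum to 4 (valence 4) → 0 H
  atom 9: O, bond orders sum to 2 (valence 2) → 0 H
  atom 10: C, bond orders sum to 2 (valence 4) → 2 H
  atom 11: C, bond orders sum to 3 (valence 4) → 1 H
  atom 12: O, bond orders sum to 2 (valence 2) → 0 H
Totals → C:7, H:8, Cl:1, N:1, O:3.
In Hill order: C7H8ClNO3.

C7H8ClNO3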